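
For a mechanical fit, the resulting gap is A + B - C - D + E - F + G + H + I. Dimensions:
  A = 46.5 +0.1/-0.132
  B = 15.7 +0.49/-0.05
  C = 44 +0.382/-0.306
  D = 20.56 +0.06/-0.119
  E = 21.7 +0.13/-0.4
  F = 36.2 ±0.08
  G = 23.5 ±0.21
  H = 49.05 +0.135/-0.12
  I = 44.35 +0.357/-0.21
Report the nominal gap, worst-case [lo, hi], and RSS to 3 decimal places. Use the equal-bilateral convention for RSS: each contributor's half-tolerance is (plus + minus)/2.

nominal=100.040 wc=[98.396,101.967] rss=0.656

Stack each dimension's contribution:
  +A: nom +46.500 → Σnom=46.500; wc +0.100/-0.132 → slack +0.100/-0.132; half-tol=0.116, Σhalf²=0.013456
  +B: nom +15.700 → Σnom=62.200; wc +0.490/-0.050 → slack +0.590/-0.182; half-tol=0.270, Σhalf²=0.086356
  -C: nom -44.000 → Σnom=18.200; wc +0.306/-0.382 → slack +0.896/-0.564; half-tol=0.344, Σhalf²=0.204692
  -D: nom -20.560 → Σnom=-2.360; wc +0.119/-0.060 → slack +1.015/-0.624; half-tol=0.089, Σhalf²=0.212702
  +E: nom +21.700 → Σnom=19.340; wc +0.130/-0.400 → slack +1.145/-1.024; half-tol=0.265, Σhalf²=0.282927
  -F: nom -36.200 → Σnom=-16.860; wc +0.080/-0.080 → slack +1.225/-1.104; half-tol=0.080, Σhalf²=0.289327
  +G: nom +23.500 → Σnom=6.640; wc +0.210/-0.210 → slack +1.435/-1.314; half-tol=0.210, Σhalf²=0.333427
  +H: nom +49.050 → Σnom=55.690; wc +0.135/-0.120 → slack +1.570/-1.434; half-tol=0.128, Σhalf²=0.349683
  +I: nom +44.350 → Σnom=100.040; wc +0.357/-0.210 → slack +1.927/-1.644; half-tol=0.283, Σhalf²=0.430056
Nominal = 100.040. Worst-case = [100.040 - 1.644, 100.040 + 1.927] = [98.396, 101.967]. RSS = √0.430056 = 0.656.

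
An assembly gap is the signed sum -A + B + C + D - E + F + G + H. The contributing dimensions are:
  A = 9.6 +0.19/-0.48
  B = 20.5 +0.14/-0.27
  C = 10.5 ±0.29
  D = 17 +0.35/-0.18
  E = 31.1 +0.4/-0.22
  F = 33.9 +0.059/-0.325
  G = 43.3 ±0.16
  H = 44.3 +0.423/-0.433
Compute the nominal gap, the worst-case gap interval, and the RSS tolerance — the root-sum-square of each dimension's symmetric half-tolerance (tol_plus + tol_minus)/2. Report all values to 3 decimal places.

Stack each dimension's contribution:
  -A: nom -9.600 → Σnom=-9.600; wc +0.480/-0.190 → slack +0.480/-0.190; half-tol=0.335, Σhalf²=0.112225
  +B: nom +20.500 → Σnom=10.900; wc +0.140/-0.270 → slack +0.620/-0.460; half-tol=0.205, Σhalf²=0.154250
  +C: nom +10.500 → Σnom=21.400; wc +0.290/-0.290 → slack +0.910/-0.750; half-tol=0.290, Σhalf²=0.238350
  +D: nom +17.000 → Σnom=38.400; wc +0.350/-0.180 → slack +1.260/-0.930; half-tol=0.265, Σhalf²=0.308575
  -E: nom -31.100 → Σnom=7.300; wc +0.220/-0.400 → slack +1.480/-1.330; half-tol=0.310, Σhalf²=0.404675
  +F: nom +33.900 → Σnom=41.200; wc +0.059/-0.325 → slack +1.539/-1.655; half-tol=0.192, Σhalf²=0.441539
  +G: nom +43.300 → Σnom=84.500; wc +0.160/-0.160 → slack +1.699/-1.815; half-tol=0.160, Σhalf²=0.467139
  +H: nom +44.300 → Σnom=128.800; wc +0.423/-0.433 → slack +2.122/-2.248; half-tol=0.428, Σhalf²=0.650323
Nominal = 128.800. Worst-case = [128.800 - 2.248, 128.800 + 2.122] = [126.552, 130.922]. RSS = √0.650323 = 0.806.

nominal=128.800 wc=[126.552,130.922] rss=0.806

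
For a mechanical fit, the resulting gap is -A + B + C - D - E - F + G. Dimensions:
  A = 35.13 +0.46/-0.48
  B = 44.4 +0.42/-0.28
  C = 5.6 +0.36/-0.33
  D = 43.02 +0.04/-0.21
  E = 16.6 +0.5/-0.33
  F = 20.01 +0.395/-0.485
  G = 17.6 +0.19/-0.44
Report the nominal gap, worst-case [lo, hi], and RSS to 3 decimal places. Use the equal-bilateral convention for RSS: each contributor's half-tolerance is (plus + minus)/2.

Stack each dimension's contribution:
  -A: nom -35.130 → Σnom=-35.130; wc +0.480/-0.460 → slack +0.480/-0.460; half-tol=0.470, Σhalf²=0.220900
  +B: nom +44.400 → Σnom=9.270; wc +0.420/-0.280 → slack +0.900/-0.740; half-tol=0.350, Σhalf²=0.343400
  +C: nom +5.600 → Σnom=14.870; wc +0.360/-0.330 → slack +1.260/-1.070; half-tol=0.345, Σhalf²=0.462425
  -D: nom -43.020 → Σnom=-28.150; wc +0.210/-0.040 → slack +1.470/-1.110; half-tol=0.125, Σhalf²=0.478050
  -E: nom -16.600 → Σnom=-44.750; wc +0.330/-0.500 → slack +1.800/-1.610; half-tol=0.415, Σhalf²=0.650275
  -F: nom -20.010 → Σnom=-64.760; wc +0.485/-0.395 → slack +2.285/-2.005; half-tol=0.440, Σhalf²=0.843875
  +G: nom +17.600 → Σnom=-47.160; wc +0.190/-0.440 → slack +2.475/-2.445; half-tol=0.315, Σhalf²=0.943100
Nominal = -47.160. Worst-case = [-47.160 - 2.445, -47.160 + 2.475] = [-49.605, -44.685]. RSS = √0.943100 = 0.971.

nominal=-47.160 wc=[-49.605,-44.685] rss=0.971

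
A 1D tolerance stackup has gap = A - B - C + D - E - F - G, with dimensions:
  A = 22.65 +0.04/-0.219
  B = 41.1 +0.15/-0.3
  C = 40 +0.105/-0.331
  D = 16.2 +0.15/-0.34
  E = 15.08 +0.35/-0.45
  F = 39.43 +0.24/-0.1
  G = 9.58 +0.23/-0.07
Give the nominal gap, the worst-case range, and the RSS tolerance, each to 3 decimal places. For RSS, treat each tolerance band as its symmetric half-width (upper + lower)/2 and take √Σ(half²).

nominal=-106.340 wc=[-107.974,-104.899] rss=0.622

Stack each dimension's contribution:
  +A: nom +22.650 → Σnom=22.650; wc +0.040/-0.219 → slack +0.040/-0.219; half-tol=0.130, Σhalf²=0.016770
  -B: nom -41.100 → Σnom=-18.450; wc +0.300/-0.150 → slack +0.340/-0.369; half-tol=0.225, Σhalf²=0.067395
  -C: nom -40.000 → Σnom=-58.450; wc +0.331/-0.105 → slack +0.671/-0.474; half-tol=0.218, Σhalf²=0.114919
  +D: nom +16.200 → Σnom=-42.250; wc +0.150/-0.340 → slack +0.821/-0.814; half-tol=0.245, Σhalf²=0.174944
  -E: nom -15.080 → Σnom=-57.330; wc +0.450/-0.350 → slack +1.271/-1.164; half-tol=0.400, Σhalf²=0.334944
  -F: nom -39.430 → Σnom=-96.760; wc +0.100/-0.240 → slack +1.371/-1.404; half-tol=0.170, Σhalf²=0.363844
  -G: nom -9.580 → Σnom=-106.340; wc +0.070/-0.230 → slack +1.441/-1.634; half-tol=0.150, Σhalf²=0.386344
Nominal = -106.340. Worst-case = [-106.340 - 1.634, -106.340 + 1.441] = [-107.974, -104.899]. RSS = √0.386344 = 0.622.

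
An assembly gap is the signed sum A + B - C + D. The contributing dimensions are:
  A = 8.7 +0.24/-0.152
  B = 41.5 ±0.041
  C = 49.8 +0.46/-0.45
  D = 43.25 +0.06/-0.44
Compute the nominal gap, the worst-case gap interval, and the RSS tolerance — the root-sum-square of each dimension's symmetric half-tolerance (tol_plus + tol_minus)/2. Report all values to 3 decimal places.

nominal=43.650 wc=[42.557,44.441] rss=0.556

Stack each dimension's contribution:
  +A: nom +8.700 → Σnom=8.700; wc +0.240/-0.152 → slack +0.240/-0.152; half-tol=0.196, Σhalf²=0.038416
  +B: nom +41.500 → Σnom=50.200; wc +0.041/-0.041 → slack +0.281/-0.193; half-tol=0.041, Σhalf²=0.040097
  -C: nom -49.800 → Σnom=0.400; wc +0.450/-0.460 → slack +0.731/-0.653; half-tol=0.455, Σhalf²=0.247122
  +D: nom +43.250 → Σnom=43.650; wc +0.060/-0.440 → slack +0.791/-1.093; half-tol=0.250, Σhalf²=0.309622
Nominal = 43.650. Worst-case = [43.650 - 1.093, 43.650 + 0.791] = [42.557, 44.441]. RSS = √0.309622 = 0.556.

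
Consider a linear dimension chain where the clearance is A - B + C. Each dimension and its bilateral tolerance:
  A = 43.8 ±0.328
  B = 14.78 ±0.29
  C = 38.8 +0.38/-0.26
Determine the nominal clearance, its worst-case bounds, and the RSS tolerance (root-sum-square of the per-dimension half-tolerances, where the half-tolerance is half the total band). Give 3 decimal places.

Stack each dimension's contribution:
  +A: nom +43.800 → Σnom=43.800; wc +0.328/-0.328 → slack +0.328/-0.328; half-tol=0.328, Σhalf²=0.107584
  -B: nom -14.780 → Σnom=29.020; wc +0.290/-0.290 → slack +0.618/-0.618; half-tol=0.290, Σhalf²=0.191684
  +C: nom +38.800 → Σnom=67.820; wc +0.380/-0.260 → slack +0.998/-0.878; half-tol=0.320, Σhalf²=0.294084
Nominal = 67.820. Worst-case = [67.820 - 0.878, 67.820 + 0.998] = [66.942, 68.818]. RSS = √0.294084 = 0.542.

nominal=67.820 wc=[66.942,68.818] rss=0.542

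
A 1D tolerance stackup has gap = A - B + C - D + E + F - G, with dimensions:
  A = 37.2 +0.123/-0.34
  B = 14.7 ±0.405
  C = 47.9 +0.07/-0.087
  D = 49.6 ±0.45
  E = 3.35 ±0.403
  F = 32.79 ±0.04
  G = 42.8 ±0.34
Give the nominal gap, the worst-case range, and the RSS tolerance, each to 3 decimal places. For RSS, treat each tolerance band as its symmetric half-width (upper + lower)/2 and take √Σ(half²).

nominal=14.140 wc=[12.075,15.971] rss=0.840

Stack each dimension's contribution:
  +A: nom +37.200 → Σnom=37.200; wc +0.123/-0.340 → slack +0.123/-0.340; half-tol=0.232, Σhalf²=0.053592
  -B: nom -14.700 → Σnom=22.500; wc +0.405/-0.405 → slack +0.528/-0.745; half-tol=0.405, Σhalf²=0.217617
  +C: nom +47.900 → Σnom=70.400; wc +0.070/-0.087 → slack +0.598/-0.832; half-tol=0.079, Σhalf²=0.223780
  -D: nom -49.600 → Σnom=20.800; wc +0.450/-0.450 → slack +1.048/-1.282; half-tol=0.450, Σhalf²=0.426280
  +E: nom +3.350 → Σnom=24.150; wc +0.403/-0.403 → slack +1.451/-1.685; half-tol=0.403, Σhalf²=0.588689
  +F: nom +32.790 → Σnom=56.940; wc +0.040/-0.040 → slack +1.491/-1.725; half-tol=0.040, Σhalf²=0.590289
  -G: nom -42.800 → Σnom=14.140; wc +0.340/-0.340 → slack +1.831/-2.065; half-tol=0.340, Σhalf²=0.705889
Nominal = 14.140. Worst-case = [14.140 - 2.065, 14.140 + 1.831] = [12.075, 15.971]. RSS = √0.705889 = 0.840.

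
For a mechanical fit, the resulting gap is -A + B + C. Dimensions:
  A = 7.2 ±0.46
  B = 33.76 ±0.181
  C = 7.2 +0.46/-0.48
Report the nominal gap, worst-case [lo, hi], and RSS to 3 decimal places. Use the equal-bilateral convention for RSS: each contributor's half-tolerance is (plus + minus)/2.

Stack each dimension's contribution:
  -A: nom -7.200 → Σnom=-7.200; wc +0.460/-0.460 → slack +0.460/-0.460; half-tol=0.460, Σhalf²=0.211600
  +B: nom +33.760 → Σnom=26.560; wc +0.181/-0.181 → slack +0.641/-0.641; half-tol=0.181, Σhalf²=0.244361
  +C: nom +7.200 → Σnom=33.760; wc +0.460/-0.480 → slack +1.101/-1.121; half-tol=0.470, Σhalf²=0.465261
Nominal = 33.760. Worst-case = [33.760 - 1.121, 33.760 + 1.101] = [32.639, 34.861]. RSS = √0.465261 = 0.682.

nominal=33.760 wc=[32.639,34.861] rss=0.682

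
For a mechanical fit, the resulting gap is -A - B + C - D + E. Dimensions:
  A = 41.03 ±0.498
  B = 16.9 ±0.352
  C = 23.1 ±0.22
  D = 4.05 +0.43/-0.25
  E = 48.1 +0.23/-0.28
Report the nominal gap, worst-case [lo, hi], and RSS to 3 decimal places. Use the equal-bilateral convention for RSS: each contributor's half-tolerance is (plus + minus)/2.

nominal=9.220 wc=[7.440,10.770] rss=0.775

Stack each dimension's contribution:
  -A: nom -41.030 → Σnom=-41.030; wc +0.498/-0.498 → slack +0.498/-0.498; half-tol=0.498, Σhalf²=0.248004
  -B: nom -16.900 → Σnom=-57.930; wc +0.352/-0.352 → slack +0.850/-0.850; half-tol=0.352, Σhalf²=0.371908
  +C: nom +23.100 → Σnom=-34.830; wc +0.220/-0.220 → slack +1.070/-1.070; half-tol=0.220, Σhalf²=0.420308
  -D: nom -4.050 → Σnom=-38.880; wc +0.250/-0.430 → slack +1.320/-1.500; half-tol=0.340, Σhalf²=0.535908
  +E: nom +48.100 → Σnom=9.220; wc +0.230/-0.280 → slack +1.550/-1.780; half-tol=0.255, Σhalf²=0.600933
Nominal = 9.220. Worst-case = [9.220 - 1.780, 9.220 + 1.550] = [7.440, 10.770]. RSS = √0.600933 = 0.775.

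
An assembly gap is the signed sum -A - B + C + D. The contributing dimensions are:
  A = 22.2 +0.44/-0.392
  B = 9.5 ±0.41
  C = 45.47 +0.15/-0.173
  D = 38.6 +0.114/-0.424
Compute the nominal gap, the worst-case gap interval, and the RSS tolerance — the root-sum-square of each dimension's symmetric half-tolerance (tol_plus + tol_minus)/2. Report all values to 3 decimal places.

nominal=52.370 wc=[50.923,53.436] rss=0.663

Stack each dimension's contribution:
  -A: nom -22.200 → Σnom=-22.200; wc +0.392/-0.440 → slack +0.392/-0.440; half-tol=0.416, Σhalf²=0.173056
  -B: nom -9.500 → Σnom=-31.700; wc +0.410/-0.410 → slack +0.802/-0.850; half-tol=0.410, Σhalf²=0.341156
  +C: nom +45.470 → Σnom=13.770; wc +0.150/-0.173 → slack +0.952/-1.023; half-tol=0.161, Σhalf²=0.367238
  +D: nom +38.600 → Σnom=52.370; wc +0.114/-0.424 → slack +1.066/-1.447; half-tol=0.269, Σhalf²=0.439599
Nominal = 52.370. Worst-case = [52.370 - 1.447, 52.370 + 1.066] = [50.923, 53.436]. RSS = √0.439599 = 0.663.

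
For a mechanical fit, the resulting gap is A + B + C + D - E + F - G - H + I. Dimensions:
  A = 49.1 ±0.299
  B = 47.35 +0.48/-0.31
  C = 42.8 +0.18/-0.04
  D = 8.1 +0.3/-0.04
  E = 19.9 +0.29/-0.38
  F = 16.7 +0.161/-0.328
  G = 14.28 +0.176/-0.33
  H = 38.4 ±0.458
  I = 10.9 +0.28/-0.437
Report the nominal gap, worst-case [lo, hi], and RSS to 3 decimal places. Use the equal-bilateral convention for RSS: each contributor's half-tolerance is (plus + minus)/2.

Stack each dimension's contribution:
  +A: nom +49.100 → Σnom=49.100; wc +0.299/-0.299 → slack +0.299/-0.299; half-tol=0.299, Σhalf²=0.089401
  +B: nom +47.350 → Σnom=96.450; wc +0.480/-0.310 → slack +0.779/-0.609; half-tol=0.395, Σhalf²=0.245426
  +C: nom +42.800 → Σnom=139.250; wc +0.180/-0.040 → slack +0.959/-0.649; half-tol=0.110, Σhalf²=0.257526
  +D: nom +8.100 → Σnom=147.350; wc +0.300/-0.040 → slack +1.259/-0.689; half-tol=0.170, Σhalf²=0.286426
  -E: nom -19.900 → Σnom=127.450; wc +0.380/-0.290 → slack +1.639/-0.979; half-tol=0.335, Σhalf²=0.398651
  +F: nom +16.700 → Σnom=144.150; wc +0.161/-0.328 → slack +1.800/-1.307; half-tol=0.244, Σhalf²=0.458431
  -G: nom -14.280 → Σnom=129.870; wc +0.330/-0.176 → slack +2.130/-1.483; half-tol=0.253, Σhalf²=0.522440
  -H: nom -38.400 → Σnom=91.470; wc +0.458/-0.458 → slack +2.588/-1.941; half-tol=0.458, Σhalf²=0.732204
  +I: nom +10.900 → Σnom=102.370; wc +0.280/-0.437 → slack +2.868/-2.378; half-tol=0.359, Σhalf²=0.860726
Nominal = 102.370. Worst-case = [102.370 - 2.378, 102.370 + 2.868] = [99.992, 105.238]. RSS = √0.860726 = 0.928.

nominal=102.370 wc=[99.992,105.238] rss=0.928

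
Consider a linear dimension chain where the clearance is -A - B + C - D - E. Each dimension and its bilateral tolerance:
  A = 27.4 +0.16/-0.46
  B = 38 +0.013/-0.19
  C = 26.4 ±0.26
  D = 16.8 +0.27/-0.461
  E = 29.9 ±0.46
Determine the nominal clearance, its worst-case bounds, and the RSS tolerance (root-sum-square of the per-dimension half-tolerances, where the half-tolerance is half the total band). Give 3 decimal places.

Stack each dimension's contribution:
  -A: nom -27.400 → Σnom=-27.400; wc +0.460/-0.160 → slack +0.460/-0.160; half-tol=0.310, Σhalf²=0.096100
  -B: nom -38.000 → Σnom=-65.400; wc +0.190/-0.013 → slack +0.650/-0.173; half-tol=0.102, Σhalf²=0.106402
  +C: nom +26.400 → Σnom=-39.000; wc +0.260/-0.260 → slack +0.910/-0.433; half-tol=0.260, Σhalf²=0.174002
  -D: nom -16.800 → Σnom=-55.800; wc +0.461/-0.270 → slack +1.371/-0.703; half-tol=0.366, Σhalf²=0.307593
  -E: nom -29.900 → Σnom=-85.700; wc +0.460/-0.460 → slack +1.831/-1.163; half-tol=0.460, Σhalf²=0.519193
Nominal = -85.700. Worst-case = [-85.700 - 1.163, -85.700 + 1.831] = [-86.863, -83.869]. RSS = √0.519193 = 0.721.

nominal=-85.700 wc=[-86.863,-83.869] rss=0.721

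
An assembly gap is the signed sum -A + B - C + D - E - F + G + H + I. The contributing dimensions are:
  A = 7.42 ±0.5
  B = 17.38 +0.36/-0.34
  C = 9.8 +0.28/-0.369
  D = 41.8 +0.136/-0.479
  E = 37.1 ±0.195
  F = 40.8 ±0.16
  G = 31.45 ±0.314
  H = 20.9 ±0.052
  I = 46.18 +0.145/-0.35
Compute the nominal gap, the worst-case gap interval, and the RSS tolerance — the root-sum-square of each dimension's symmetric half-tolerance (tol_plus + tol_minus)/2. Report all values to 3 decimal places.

nominal=62.590 wc=[59.920,64.821] rss=0.894

Stack each dimension's contribution:
  -A: nom -7.420 → Σnom=-7.420; wc +0.500/-0.500 → slack +0.500/-0.500; half-tol=0.500, Σhalf²=0.250000
  +B: nom +17.380 → Σnom=9.960; wc +0.360/-0.340 → slack +0.860/-0.840; half-tol=0.350, Σhalf²=0.372500
  -C: nom -9.800 → Σnom=0.160; wc +0.369/-0.280 → slack +1.229/-1.120; half-tol=0.325, Σhalf²=0.477800
  +D: nom +41.800 → Σnom=41.960; wc +0.136/-0.479 → slack +1.365/-1.599; half-tol=0.307, Σhalf²=0.572357
  -E: nom -37.100 → Σnom=4.860; wc +0.195/-0.195 → slack +1.560/-1.794; half-tol=0.195, Σhalf²=0.610382
  -F: nom -40.800 → Σnom=-35.940; wc +0.160/-0.160 → slack +1.720/-1.954; half-tol=0.160, Σhalf²=0.635981
  +G: nom +31.450 → Σnom=-4.490; wc +0.314/-0.314 → slack +2.034/-2.268; half-tol=0.314, Σhalf²=0.734577
  +H: nom +20.900 → Σnom=16.410; wc +0.052/-0.052 → slack +2.086/-2.320; half-tol=0.052, Σhalf²=0.737282
  +I: nom +46.180 → Σnom=62.590; wc +0.145/-0.350 → slack +2.231/-2.670; half-tol=0.247, Σhalf²=0.798538
Nominal = 62.590. Worst-case = [62.590 - 2.670, 62.590 + 2.231] = [59.920, 64.821]. RSS = √0.798538 = 0.894.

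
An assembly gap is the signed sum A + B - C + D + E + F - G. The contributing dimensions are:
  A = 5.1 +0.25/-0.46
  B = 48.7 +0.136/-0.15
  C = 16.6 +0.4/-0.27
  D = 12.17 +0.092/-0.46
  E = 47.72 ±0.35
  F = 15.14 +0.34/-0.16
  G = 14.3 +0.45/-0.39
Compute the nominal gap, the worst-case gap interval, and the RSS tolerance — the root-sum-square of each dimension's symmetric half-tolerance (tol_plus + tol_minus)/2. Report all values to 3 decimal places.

nominal=97.930 wc=[95.500,99.758] rss=0.834

Stack each dimension's contribution:
  +A: nom +5.100 → Σnom=5.100; wc +0.250/-0.460 → slack +0.250/-0.460; half-tol=0.355, Σhalf²=0.126025
  +B: nom +48.700 → Σnom=53.800; wc +0.136/-0.150 → slack +0.386/-0.610; half-tol=0.143, Σhalf²=0.146474
  -C: nom -16.600 → Σnom=37.200; wc +0.270/-0.400 → slack +0.656/-1.010; half-tol=0.335, Σhalf²=0.258699
  +D: nom +12.170 → Σnom=49.370; wc +0.092/-0.460 → slack +0.748/-1.470; half-tol=0.276, Σhalf²=0.334875
  +E: nom +47.720 → Σnom=97.090; wc +0.350/-0.350 → slack +1.098/-1.820; half-tol=0.350, Σhalf²=0.457375
  +F: nom +15.140 → Σnom=112.230; wc +0.340/-0.160 → slack +1.438/-1.980; half-tol=0.250, Σhalf²=0.519875
  -G: nom -14.300 → Σnom=97.930; wc +0.390/-0.450 → slack +1.828/-2.430; half-tol=0.420, Σhalf²=0.696275
Nominal = 97.930. Worst-case = [97.930 - 2.430, 97.930 + 1.828] = [95.500, 99.758]. RSS = √0.696275 = 0.834.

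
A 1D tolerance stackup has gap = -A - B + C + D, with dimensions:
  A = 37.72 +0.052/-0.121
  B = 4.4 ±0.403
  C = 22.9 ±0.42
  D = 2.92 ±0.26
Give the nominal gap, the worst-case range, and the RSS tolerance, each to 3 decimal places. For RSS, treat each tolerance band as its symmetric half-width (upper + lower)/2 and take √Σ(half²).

Stack each dimension's contribution:
  -A: nom -37.720 → Σnom=-37.720; wc +0.121/-0.052 → slack +0.121/-0.052; half-tol=0.086, Σhalf²=0.007482
  -B: nom -4.400 → Σnom=-42.120; wc +0.403/-0.403 → slack +0.524/-0.455; half-tol=0.403, Σhalf²=0.169891
  +C: nom +22.900 → Σnom=-19.220; wc +0.420/-0.420 → slack +0.944/-0.875; half-tol=0.420, Σhalf²=0.346291
  +D: nom +2.920 → Σnom=-16.300; wc +0.260/-0.260 → slack +1.204/-1.135; half-tol=0.260, Σhalf²=0.413891
Nominal = -16.300. Worst-case = [-16.300 - 1.135, -16.300 + 1.204] = [-17.435, -15.096]. RSS = √0.413891 = 0.643.

nominal=-16.300 wc=[-17.435,-15.096] rss=0.643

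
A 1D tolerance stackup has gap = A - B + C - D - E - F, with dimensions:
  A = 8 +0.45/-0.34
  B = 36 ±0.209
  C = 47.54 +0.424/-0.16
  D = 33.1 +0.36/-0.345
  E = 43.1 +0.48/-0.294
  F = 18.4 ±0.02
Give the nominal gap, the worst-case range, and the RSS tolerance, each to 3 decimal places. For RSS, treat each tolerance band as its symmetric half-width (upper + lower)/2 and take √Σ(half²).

nominal=-75.060 wc=[-76.629,-73.318] rss=0.748

Stack each dimension's contribution:
  +A: nom +8.000 → Σnom=8.000; wc +0.450/-0.340 → slack +0.450/-0.340; half-tol=0.395, Σhalf²=0.156025
  -B: nom -36.000 → Σnom=-28.000; wc +0.209/-0.209 → slack +0.659/-0.549; half-tol=0.209, Σhalf²=0.199706
  +C: nom +47.540 → Σnom=19.540; wc +0.424/-0.160 → slack +1.083/-0.709; half-tol=0.292, Σhalf²=0.284970
  -D: nom -33.100 → Σnom=-13.560; wc +0.345/-0.360 → slack +1.428/-1.069; half-tol=0.352, Σhalf²=0.409226
  -E: nom -43.100 → Σnom=-56.660; wc +0.294/-0.480 → slack +1.722/-1.549; half-tol=0.387, Σhalf²=0.558995
  -F: nom -18.400 → Σnom=-75.060; wc +0.020/-0.020 → slack +1.742/-1.569; half-tol=0.020, Σhalf²=0.559395
Nominal = -75.060. Worst-case = [-75.060 - 1.569, -75.060 + 1.742] = [-76.629, -73.318]. RSS = √0.559395 = 0.748.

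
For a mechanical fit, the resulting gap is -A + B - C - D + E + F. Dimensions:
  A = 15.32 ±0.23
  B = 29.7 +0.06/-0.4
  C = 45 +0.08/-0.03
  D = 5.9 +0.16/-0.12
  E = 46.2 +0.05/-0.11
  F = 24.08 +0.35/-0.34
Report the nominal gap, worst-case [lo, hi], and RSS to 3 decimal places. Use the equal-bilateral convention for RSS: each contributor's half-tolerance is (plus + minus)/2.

Stack each dimension's contribution:
  -A: nom -15.320 → Σnom=-15.320; wc +0.230/-0.230 → slack +0.230/-0.230; half-tol=0.230, Σhalf²=0.052900
  +B: nom +29.700 → Σnom=14.380; wc +0.060/-0.400 → slack +0.290/-0.630; half-tol=0.230, Σhalf²=0.105800
  -C: nom -45.000 → Σnom=-30.620; wc +0.030/-0.080 → slack +0.320/-0.710; half-tol=0.055, Σhalf²=0.108825
  -D: nom -5.900 → Σnom=-36.520; wc +0.120/-0.160 → slack +0.440/-0.870; half-tol=0.140, Σhalf²=0.128425
  +E: nom +46.200 → Σnom=9.680; wc +0.050/-0.110 → slack +0.490/-0.980; half-tol=0.080, Σhalf²=0.134825
  +F: nom +24.080 → Σnom=33.760; wc +0.350/-0.340 → slack +0.840/-1.320; half-tol=0.345, Σhalf²=0.253850
Nominal = 33.760. Worst-case = [33.760 - 1.320, 33.760 + 0.840] = [32.440, 34.600]. RSS = √0.253850 = 0.504.

nominal=33.760 wc=[32.440,34.600] rss=0.504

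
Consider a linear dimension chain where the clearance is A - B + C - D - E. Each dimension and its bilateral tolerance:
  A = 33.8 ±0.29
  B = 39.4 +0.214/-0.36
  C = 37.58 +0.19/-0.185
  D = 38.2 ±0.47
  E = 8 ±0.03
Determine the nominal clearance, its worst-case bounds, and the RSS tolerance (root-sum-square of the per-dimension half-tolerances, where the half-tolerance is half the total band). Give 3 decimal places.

nominal=-14.220 wc=[-15.409,-12.880] rss=0.651

Stack each dimension's contribution:
  +A: nom +33.800 → Σnom=33.800; wc +0.290/-0.290 → slack +0.290/-0.290; half-tol=0.290, Σhalf²=0.084100
  -B: nom -39.400 → Σnom=-5.600; wc +0.360/-0.214 → slack +0.650/-0.504; half-tol=0.287, Σhalf²=0.166469
  +C: nom +37.580 → Σnom=31.980; wc +0.190/-0.185 → slack +0.840/-0.689; half-tol=0.188, Σhalf²=0.201625
  -D: nom -38.200 → Σnom=-6.220; wc +0.470/-0.470 → slack +1.310/-1.159; half-tol=0.470, Σhalf²=0.422525
  -E: nom -8.000 → Σnom=-14.220; wc +0.030/-0.030 → slack +1.340/-1.189; half-tol=0.030, Σhalf²=0.423425
Nominal = -14.220. Worst-case = [-14.220 - 1.189, -14.220 + 1.340] = [-15.409, -12.880]. RSS = √0.423425 = 0.651.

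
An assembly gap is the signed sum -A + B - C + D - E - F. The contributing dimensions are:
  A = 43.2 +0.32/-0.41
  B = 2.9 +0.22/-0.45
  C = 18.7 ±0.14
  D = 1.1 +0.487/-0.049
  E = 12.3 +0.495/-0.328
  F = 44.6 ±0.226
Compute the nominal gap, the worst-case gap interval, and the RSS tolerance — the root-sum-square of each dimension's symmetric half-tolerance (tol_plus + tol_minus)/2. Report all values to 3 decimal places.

Stack each dimension's contribution:
  -A: nom -43.200 → Σnom=-43.200; wc +0.410/-0.320 → slack +0.410/-0.320; half-tol=0.365, Σhalf²=0.133225
  +B: nom +2.900 → Σnom=-40.300; wc +0.220/-0.450 → slack +0.630/-0.770; half-tol=0.335, Σhalf²=0.245450
  -C: nom -18.700 → Σnom=-59.000; wc +0.140/-0.140 → slack +0.770/-0.910; half-tol=0.140, Σhalf²=0.265050
  +D: nom +1.100 → Σnom=-57.900; wc +0.487/-0.049 → slack +1.257/-0.959; half-tol=0.268, Σhalf²=0.336874
  -E: nom -12.300 → Σnom=-70.200; wc +0.328/-0.495 → slack +1.585/-1.454; half-tol=0.411, Σhalf²=0.506206
  -F: nom -44.600 → Σnom=-114.800; wc +0.226/-0.226 → slack +1.811/-1.680; half-tol=0.226, Σhalf²=0.557282
Nominal = -114.800. Worst-case = [-114.800 - 1.680, -114.800 + 1.811] = [-116.480, -112.989]. RSS = √0.557282 = 0.747.

nominal=-114.800 wc=[-116.480,-112.989] rss=0.747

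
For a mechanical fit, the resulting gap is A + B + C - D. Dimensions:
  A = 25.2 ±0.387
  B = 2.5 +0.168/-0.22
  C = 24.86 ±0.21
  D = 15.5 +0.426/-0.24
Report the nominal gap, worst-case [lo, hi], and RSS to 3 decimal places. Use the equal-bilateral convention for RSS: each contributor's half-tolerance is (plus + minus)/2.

Stack each dimension's contribution:
  +A: nom +25.200 → Σnom=25.200; wc +0.387/-0.387 → slack +0.387/-0.387; half-tol=0.387, Σhalf²=0.149769
  +B: nom +2.500 → Σnom=27.700; wc +0.168/-0.220 → slack +0.555/-0.607; half-tol=0.194, Σhalf²=0.187405
  +C: nom +24.860 → Σnom=52.560; wc +0.210/-0.210 → slack +0.765/-0.817; half-tol=0.210, Σhalf²=0.231505
  -D: nom -15.500 → Σnom=37.060; wc +0.240/-0.426 → slack +1.005/-1.243; half-tol=0.333, Σhalf²=0.342394
Nominal = 37.060. Worst-case = [37.060 - 1.243, 37.060 + 1.005] = [35.817, 38.065]. RSS = √0.342394 = 0.585.

nominal=37.060 wc=[35.817,38.065] rss=0.585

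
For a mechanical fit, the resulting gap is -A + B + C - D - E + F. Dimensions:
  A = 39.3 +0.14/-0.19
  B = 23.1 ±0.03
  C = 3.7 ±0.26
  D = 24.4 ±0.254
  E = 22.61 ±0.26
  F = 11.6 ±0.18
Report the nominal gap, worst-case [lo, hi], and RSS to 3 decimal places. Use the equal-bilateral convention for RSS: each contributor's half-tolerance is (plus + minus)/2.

nominal=-47.910 wc=[-49.034,-46.736] rss=0.510

Stack each dimension's contribution:
  -A: nom -39.300 → Σnom=-39.300; wc +0.190/-0.140 → slack +0.190/-0.140; half-tol=0.165, Σhalf²=0.027225
  +B: nom +23.100 → Σnom=-16.200; wc +0.030/-0.030 → slack +0.220/-0.170; half-tol=0.030, Σhalf²=0.028125
  +C: nom +3.700 → Σnom=-12.500; wc +0.260/-0.260 → slack +0.480/-0.430; half-tol=0.260, Σhalf²=0.095725
  -D: nom -24.400 → Σnom=-36.900; wc +0.254/-0.254 → slack +0.734/-0.684; half-tol=0.254, Σhalf²=0.160241
  -E: nom -22.610 → Σnom=-59.510; wc +0.260/-0.260 → slack +0.994/-0.944; half-tol=0.260, Σhalf²=0.227841
  +F: nom +11.600 → Σnom=-47.910; wc +0.180/-0.180 → slack +1.174/-1.124; half-tol=0.180, Σhalf²=0.260241
Nominal = -47.910. Worst-case = [-47.910 - 1.124, -47.910 + 1.174] = [-49.034, -46.736]. RSS = √0.260241 = 0.510.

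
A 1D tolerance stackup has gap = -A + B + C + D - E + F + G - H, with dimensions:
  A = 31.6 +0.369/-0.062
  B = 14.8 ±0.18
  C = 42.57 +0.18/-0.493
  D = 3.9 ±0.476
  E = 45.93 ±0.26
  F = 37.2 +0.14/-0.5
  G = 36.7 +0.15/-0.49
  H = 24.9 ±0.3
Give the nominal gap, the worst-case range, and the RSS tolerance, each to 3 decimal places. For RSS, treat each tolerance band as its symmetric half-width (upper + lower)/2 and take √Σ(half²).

nominal=32.740 wc=[29.672,34.488] rss=0.884

Stack each dimension's contribution:
  -A: nom -31.600 → Σnom=-31.600; wc +0.062/-0.369 → slack +0.062/-0.369; half-tol=0.215, Σhalf²=0.046440
  +B: nom +14.800 → Σnom=-16.800; wc +0.180/-0.180 → slack +0.242/-0.549; half-tol=0.180, Σhalf²=0.078840
  +C: nom +42.570 → Σnom=25.770; wc +0.180/-0.493 → slack +0.422/-1.042; half-tol=0.337, Σhalf²=0.192073
  +D: nom +3.900 → Σnom=29.670; wc +0.476/-0.476 → slack +0.898/-1.518; half-tol=0.476, Σhalf²=0.418648
  -E: nom -45.930 → Σnom=-16.260; wc +0.260/-0.260 → slack +1.158/-1.778; half-tol=0.260, Σhalf²=0.486248
  +F: nom +37.200 → Σnom=20.940; wc +0.140/-0.500 → slack +1.298/-2.278; half-tol=0.320, Σhalf²=0.588649
  +G: nom +36.700 → Σnom=57.640; wc +0.150/-0.490 → slack +1.448/-2.768; half-tol=0.320, Σhalf²=0.691049
  -H: nom -24.900 → Σnom=32.740; wc +0.300/-0.300 → slack +1.748/-3.068; half-tol=0.300, Σhalf²=0.781049
Nominal = 32.740. Worst-case = [32.740 - 3.068, 32.740 + 1.748] = [29.672, 34.488]. RSS = √0.781049 = 0.884.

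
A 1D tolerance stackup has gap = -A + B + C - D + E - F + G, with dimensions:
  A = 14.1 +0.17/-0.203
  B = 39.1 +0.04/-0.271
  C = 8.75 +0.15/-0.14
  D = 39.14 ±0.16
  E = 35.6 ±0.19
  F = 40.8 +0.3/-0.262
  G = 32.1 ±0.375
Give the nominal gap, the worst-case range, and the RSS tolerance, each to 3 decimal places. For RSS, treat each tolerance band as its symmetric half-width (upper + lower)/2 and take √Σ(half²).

Stack each dimension's contribution:
  -A: nom -14.100 → Σnom=-14.100; wc +0.203/-0.170 → slack +0.203/-0.170; half-tol=0.186, Σhalf²=0.034782
  +B: nom +39.100 → Σnom=25.000; wc +0.040/-0.271 → slack +0.243/-0.441; half-tol=0.155, Σhalf²=0.058963
  +C: nom +8.750 → Σnom=33.750; wc +0.150/-0.140 → slack +0.393/-0.581; half-tol=0.145, Σhalf²=0.079988
  -D: nom -39.140 → Σnom=-5.390; wc +0.160/-0.160 → slack +0.553/-0.741; half-tol=0.160, Σhalf²=0.105588
  +E: nom +35.600 → Σnom=30.210; wc +0.190/-0.190 → slack +0.743/-0.931; half-tol=0.190, Σhalf²=0.141687
  -F: nom -40.800 → Σnom=-10.590; wc +0.262/-0.300 → slack +1.005/-1.231; half-tol=0.281, Σhalf²=0.220649
  +G: nom +32.100 → Σnom=21.510; wc +0.375/-0.375 → slack +1.380/-1.606; half-tol=0.375, Σhalf²=0.361274
Nominal = 21.510. Worst-case = [21.510 - 1.606, 21.510 + 1.380] = [19.904, 22.890]. RSS = √0.361274 = 0.601.

nominal=21.510 wc=[19.904,22.890] rss=0.601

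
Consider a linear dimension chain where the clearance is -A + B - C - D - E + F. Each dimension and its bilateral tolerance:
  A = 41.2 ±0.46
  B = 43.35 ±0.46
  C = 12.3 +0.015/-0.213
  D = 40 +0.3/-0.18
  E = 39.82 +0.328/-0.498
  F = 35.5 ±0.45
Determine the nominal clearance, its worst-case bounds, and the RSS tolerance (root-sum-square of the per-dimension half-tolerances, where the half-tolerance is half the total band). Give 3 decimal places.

nominal=-54.470 wc=[-56.483,-52.209] rss=0.931

Stack each dimension's contribution:
  -A: nom -41.200 → Σnom=-41.200; wc +0.460/-0.460 → slack +0.460/-0.460; half-tol=0.460, Σhalf²=0.211600
  +B: nom +43.350 → Σnom=2.150; wc +0.460/-0.460 → slack +0.920/-0.920; half-tol=0.460, Σhalf²=0.423200
  -C: nom -12.300 → Σnom=-10.150; wc +0.213/-0.015 → slack +1.133/-0.935; half-tol=0.114, Σhalf²=0.436196
  -D: nom -40.000 → Σnom=-50.150; wc +0.180/-0.300 → slack +1.313/-1.235; half-tol=0.240, Σhalf²=0.493796
  -E: nom -39.820 → Σnom=-89.970; wc +0.498/-0.328 → slack +1.811/-1.563; half-tol=0.413, Σhalf²=0.664365
  +F: nom +35.500 → Σnom=-54.470; wc +0.450/-0.450 → slack +2.261/-2.013; half-tol=0.450, Σhalf²=0.866865
Nominal = -54.470. Worst-case = [-54.470 - 2.013, -54.470 + 2.261] = [-56.483, -52.209]. RSS = √0.866865 = 0.931.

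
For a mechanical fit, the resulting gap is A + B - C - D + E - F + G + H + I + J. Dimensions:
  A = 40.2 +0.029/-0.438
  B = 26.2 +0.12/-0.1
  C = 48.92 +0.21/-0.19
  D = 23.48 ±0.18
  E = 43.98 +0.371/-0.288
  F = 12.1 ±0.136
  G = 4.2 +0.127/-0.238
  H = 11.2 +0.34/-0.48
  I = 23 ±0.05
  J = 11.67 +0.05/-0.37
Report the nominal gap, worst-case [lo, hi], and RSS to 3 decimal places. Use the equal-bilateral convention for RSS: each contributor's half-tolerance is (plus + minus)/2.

Stack each dimension's contribution:
  +A: nom +40.200 → Σnom=40.200; wc +0.029/-0.438 → slack +0.029/-0.438; half-tol=0.234, Σhalf²=0.054522
  +B: nom +26.200 → Σnom=66.400; wc +0.120/-0.100 → slack +0.149/-0.538; half-tol=0.110, Σhalf²=0.066622
  -C: nom -48.920 → Σnom=17.480; wc +0.190/-0.210 → slack +0.339/-0.748; half-tol=0.200, Σhalf²=0.106622
  -D: nom -23.480 → Σnom=-6.000; wc +0.180/-0.180 → slack +0.519/-0.928; half-tol=0.180, Σhalf²=0.139022
  +E: nom +43.980 → Σnom=37.980; wc +0.371/-0.288 → slack +0.890/-1.216; half-tol=0.330, Σhalf²=0.247593
  -F: nom -12.100 → Σnom=25.880; wc +0.136/-0.136 → slack +1.026/-1.352; half-tol=0.136, Σhalf²=0.266089
  +G: nom +4.200 → Σnom=30.080; wc +0.127/-0.238 → slack +1.153/-1.590; half-tol=0.182, Σhalf²=0.299395
  +H: nom +11.200 → Σnom=41.280; wc +0.340/-0.480 → slack +1.493/-2.070; half-tol=0.410, Σhalf²=0.467495
  +I: nom +23.000 → Σnom=64.280; wc +0.050/-0.050 → slack +1.543/-2.120; half-tol=0.050, Σhalf²=0.469995
  +J: nom +11.670 → Σnom=75.950; wc +0.050/-0.370 → slack +1.593/-2.490; half-tol=0.210, Σhalf²=0.514095
Nominal = 75.950. Worst-case = [75.950 - 2.490, 75.950 + 1.593] = [73.460, 77.543]. RSS = √0.514095 = 0.717.

nominal=75.950 wc=[73.460,77.543] rss=0.717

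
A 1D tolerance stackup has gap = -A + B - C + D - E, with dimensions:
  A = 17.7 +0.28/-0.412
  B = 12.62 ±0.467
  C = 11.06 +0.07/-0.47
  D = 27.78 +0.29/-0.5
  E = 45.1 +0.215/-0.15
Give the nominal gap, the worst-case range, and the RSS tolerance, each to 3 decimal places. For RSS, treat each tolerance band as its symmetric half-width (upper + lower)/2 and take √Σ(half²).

nominal=-33.460 wc=[-34.992,-31.671] rss=0.775

Stack each dimension's contribution:
  -A: nom -17.700 → Σnom=-17.700; wc +0.412/-0.280 → slack +0.412/-0.280; half-tol=0.346, Σhalf²=0.119716
  +B: nom +12.620 → Σnom=-5.080; wc +0.467/-0.467 → slack +0.879/-0.747; half-tol=0.467, Σhalf²=0.337805
  -C: nom -11.060 → Σnom=-16.140; wc +0.470/-0.070 → slack +1.349/-0.817; half-tol=0.270, Σhalf²=0.410705
  +D: nom +27.780 → Σnom=11.640; wc +0.290/-0.500 → slack +1.639/-1.317; half-tol=0.395, Σhalf²=0.566730
  -E: nom -45.100 → Σnom=-33.460; wc +0.150/-0.215 → slack +1.789/-1.532; half-tol=0.182, Σhalf²=0.600036
Nominal = -33.460. Worst-case = [-33.460 - 1.532, -33.460 + 1.789] = [-34.992, -31.671]. RSS = √0.600036 = 0.775.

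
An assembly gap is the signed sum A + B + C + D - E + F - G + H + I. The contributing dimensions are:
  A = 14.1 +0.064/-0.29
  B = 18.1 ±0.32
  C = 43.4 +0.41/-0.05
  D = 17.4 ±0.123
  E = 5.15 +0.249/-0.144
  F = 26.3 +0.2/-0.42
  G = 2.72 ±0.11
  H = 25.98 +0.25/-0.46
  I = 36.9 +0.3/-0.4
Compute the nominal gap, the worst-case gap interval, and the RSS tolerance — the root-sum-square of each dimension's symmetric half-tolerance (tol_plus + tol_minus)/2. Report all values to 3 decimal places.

nominal=174.310 wc=[171.888,176.231] rss=0.773

Stack each dimension's contribution:
  +A: nom +14.100 → Σnom=14.100; wc +0.064/-0.290 → slack +0.064/-0.290; half-tol=0.177, Σhalf²=0.031329
  +B: nom +18.100 → Σnom=32.200; wc +0.320/-0.320 → slack +0.384/-0.610; half-tol=0.320, Σhalf²=0.133729
  +C: nom +43.400 → Σnom=75.600; wc +0.410/-0.050 → slack +0.794/-0.660; half-tol=0.230, Σhalf²=0.186629
  +D: nom +17.400 → Σnom=93.000; wc +0.123/-0.123 → slack +0.917/-0.783; half-tol=0.123, Σhalf²=0.201758
  -E: nom -5.150 → Σnom=87.850; wc +0.144/-0.249 → slack +1.061/-1.032; half-tol=0.197, Σhalf²=0.240370
  +F: nom +26.300 → Σnom=114.150; wc +0.200/-0.420 → slack +1.261/-1.452; half-tol=0.310, Σhalf²=0.336470
  -G: nom -2.720 → Σnom=111.430; wc +0.110/-0.110 → slack +1.371/-1.562; half-tol=0.110, Σhalf²=0.348570
  +H: nom +25.980 → Σnom=137.410; wc +0.250/-0.460 → slack +1.621/-2.022; half-tol=0.355, Σhalf²=0.474595
  +I: nom +36.900 → Σnom=174.310; wc +0.300/-0.400 → slack +1.921/-2.422; half-tol=0.350, Σhalf²=0.597095
Nominal = 174.310. Worst-case = [174.310 - 2.422, 174.310 + 1.921] = [171.888, 176.231]. RSS = √0.597095 = 0.773.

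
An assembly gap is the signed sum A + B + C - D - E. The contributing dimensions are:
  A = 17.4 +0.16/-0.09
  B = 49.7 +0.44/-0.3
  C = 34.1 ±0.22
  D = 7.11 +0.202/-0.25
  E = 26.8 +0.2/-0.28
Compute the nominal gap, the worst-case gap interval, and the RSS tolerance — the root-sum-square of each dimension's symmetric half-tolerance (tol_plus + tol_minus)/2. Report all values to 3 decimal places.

nominal=67.290 wc=[66.278,68.640] rss=0.556

Stack each dimension's contribution:
  +A: nom +17.400 → Σnom=17.400; wc +0.160/-0.090 → slack +0.160/-0.090; half-tol=0.125, Σhalf²=0.015625
  +B: nom +49.700 → Σnom=67.100; wc +0.440/-0.300 → slack +0.600/-0.390; half-tol=0.370, Σhalf²=0.152525
  +C: nom +34.100 → Σnom=101.200; wc +0.220/-0.220 → slack +0.820/-0.610; half-tol=0.220, Σhalf²=0.200925
  -D: nom -7.110 → Σnom=94.090; wc +0.250/-0.202 → slack +1.070/-0.812; half-tol=0.226, Σhalf²=0.252001
  -E: nom -26.800 → Σnom=67.290; wc +0.280/-0.200 → slack +1.350/-1.012; half-tol=0.240, Σhalf²=0.309601
Nominal = 67.290. Worst-case = [67.290 - 1.012, 67.290 + 1.350] = [66.278, 68.640]. RSS = √0.309601 = 0.556.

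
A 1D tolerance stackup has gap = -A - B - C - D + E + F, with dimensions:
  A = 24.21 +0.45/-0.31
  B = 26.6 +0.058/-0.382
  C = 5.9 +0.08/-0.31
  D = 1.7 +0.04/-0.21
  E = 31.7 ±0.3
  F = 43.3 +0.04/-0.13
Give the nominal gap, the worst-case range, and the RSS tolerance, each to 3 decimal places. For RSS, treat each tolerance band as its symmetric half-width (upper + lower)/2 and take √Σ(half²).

nominal=16.590 wc=[15.532,18.142] rss=0.586

Stack each dimension's contribution:
  -A: nom -24.210 → Σnom=-24.210; wc +0.310/-0.450 → slack +0.310/-0.450; half-tol=0.380, Σhalf²=0.144400
  -B: nom -26.600 → Σnom=-50.810; wc +0.382/-0.058 → slack +0.692/-0.508; half-tol=0.220, Σhalf²=0.192800
  -C: nom -5.900 → Σnom=-56.710; wc +0.310/-0.080 → slack +1.002/-0.588; half-tol=0.195, Σhalf²=0.230825
  -D: nom -1.700 → Σnom=-58.410; wc +0.210/-0.040 → slack +1.212/-0.628; half-tol=0.125, Σhalf²=0.246450
  +E: nom +31.700 → Σnom=-26.710; wc +0.300/-0.300 → slack +1.512/-0.928; half-tol=0.300, Σhalf²=0.336450
  +F: nom +43.300 → Σnom=16.590; wc +0.040/-0.130 → slack +1.552/-1.058; half-tol=0.085, Σhalf²=0.343675
Nominal = 16.590. Worst-case = [16.590 - 1.058, 16.590 + 1.552] = [15.532, 18.142]. RSS = √0.343675 = 0.586.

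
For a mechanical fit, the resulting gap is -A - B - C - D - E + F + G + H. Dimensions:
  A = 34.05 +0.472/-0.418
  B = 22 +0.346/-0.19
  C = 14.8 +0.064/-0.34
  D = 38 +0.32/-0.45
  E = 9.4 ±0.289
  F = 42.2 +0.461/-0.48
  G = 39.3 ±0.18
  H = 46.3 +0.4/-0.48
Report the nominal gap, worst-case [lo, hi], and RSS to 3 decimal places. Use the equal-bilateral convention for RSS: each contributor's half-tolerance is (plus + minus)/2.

nominal=9.550 wc=[6.919,12.278] rss=0.995

Stack each dimension's contribution:
  -A: nom -34.050 → Σnom=-34.050; wc +0.418/-0.472 → slack +0.418/-0.472; half-tol=0.445, Σhalf²=0.198025
  -B: nom -22.000 → Σnom=-56.050; wc +0.190/-0.346 → slack +0.608/-0.818; half-tol=0.268, Σhalf²=0.269849
  -C: nom -14.800 → Σnom=-70.850; wc +0.340/-0.064 → slack +0.948/-0.882; half-tol=0.202, Σhalf²=0.310653
  -D: nom -38.000 → Σnom=-108.850; wc +0.450/-0.320 → slack +1.398/-1.202; half-tol=0.385, Σhalf²=0.458878
  -E: nom -9.400 → Σnom=-118.250; wc +0.289/-0.289 → slack +1.687/-1.491; half-tol=0.289, Σhalf²=0.542399
  +F: nom +42.200 → Σnom=-76.050; wc +0.461/-0.480 → slack +2.148/-1.971; half-tol=0.471, Σhalf²=0.763769
  +G: nom +39.300 → Σnom=-36.750; wc +0.180/-0.180 → slack +2.328/-2.151; half-tol=0.180, Σhalf²=0.796169
  +H: nom +46.300 → Σnom=9.550; wc +0.400/-0.480 → slack +2.728/-2.631; half-tol=0.440, Σhalf²=0.989769
Nominal = 9.550. Worst-case = [9.550 - 2.631, 9.550 + 2.728] = [6.919, 12.278]. RSS = √0.989769 = 0.995.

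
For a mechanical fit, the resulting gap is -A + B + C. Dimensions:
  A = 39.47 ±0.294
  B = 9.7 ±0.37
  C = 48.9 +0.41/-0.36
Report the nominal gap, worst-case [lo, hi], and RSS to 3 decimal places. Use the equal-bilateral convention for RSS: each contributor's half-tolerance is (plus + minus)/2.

Stack each dimension's contribution:
  -A: nom -39.470 → Σnom=-39.470; wc +0.294/-0.294 → slack +0.294/-0.294; half-tol=0.294, Σhalf²=0.086436
  +B: nom +9.700 → Σnom=-29.770; wc +0.370/-0.370 → slack +0.664/-0.664; half-tol=0.370, Σhalf²=0.223336
  +C: nom +48.900 → Σnom=19.130; wc +0.410/-0.360 → slack +1.074/-1.024; half-tol=0.385, Σhalf²=0.371561
Nominal = 19.130. Worst-case = [19.130 - 1.024, 19.130 + 1.074] = [18.106, 20.204]. RSS = √0.371561 = 0.610.

nominal=19.130 wc=[18.106,20.204] rss=0.610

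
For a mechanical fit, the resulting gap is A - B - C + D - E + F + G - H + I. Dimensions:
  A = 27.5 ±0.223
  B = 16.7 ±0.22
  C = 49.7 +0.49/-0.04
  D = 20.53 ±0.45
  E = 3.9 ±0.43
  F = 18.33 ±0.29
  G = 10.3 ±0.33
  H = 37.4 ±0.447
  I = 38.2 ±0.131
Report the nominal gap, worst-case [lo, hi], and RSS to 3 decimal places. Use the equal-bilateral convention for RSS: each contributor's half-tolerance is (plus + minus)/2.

nominal=7.160 wc=[4.149,9.721] rss=0.983

Stack each dimension's contribution:
  +A: nom +27.500 → Σnom=27.500; wc +0.223/-0.223 → slack +0.223/-0.223; half-tol=0.223, Σhalf²=0.049729
  -B: nom -16.700 → Σnom=10.800; wc +0.220/-0.220 → slack +0.443/-0.443; half-tol=0.220, Σhalf²=0.098129
  -C: nom -49.700 → Σnom=-38.900; wc +0.040/-0.490 → slack +0.483/-0.933; half-tol=0.265, Σhalf²=0.168354
  +D: nom +20.530 → Σnom=-18.370; wc +0.450/-0.450 → slack +0.933/-1.383; half-tol=0.450, Σhalf²=0.370854
  -E: nom -3.900 → Σnom=-22.270; wc +0.430/-0.430 → slack +1.363/-1.813; half-tol=0.430, Σhalf²=0.555754
  +F: nom +18.330 → Σnom=-3.940; wc +0.290/-0.290 → slack +1.653/-2.103; half-tol=0.290, Σhalf²=0.639854
  +G: nom +10.300 → Σnom=6.360; wc +0.330/-0.330 → slack +1.983/-2.433; half-tol=0.330, Σhalf²=0.748754
  -H: nom -37.400 → Σnom=-31.040; wc +0.447/-0.447 → slack +2.430/-2.880; half-tol=0.447, Σhalf²=0.948563
  +I: nom +38.200 → Σnom=7.160; wc +0.131/-0.131 → slack +2.561/-3.011; half-tol=0.131, Σhalf²=0.965724
Nominal = 7.160. Worst-case = [7.160 - 3.011, 7.160 + 2.561] = [4.149, 9.721]. RSS = √0.965724 = 0.983.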